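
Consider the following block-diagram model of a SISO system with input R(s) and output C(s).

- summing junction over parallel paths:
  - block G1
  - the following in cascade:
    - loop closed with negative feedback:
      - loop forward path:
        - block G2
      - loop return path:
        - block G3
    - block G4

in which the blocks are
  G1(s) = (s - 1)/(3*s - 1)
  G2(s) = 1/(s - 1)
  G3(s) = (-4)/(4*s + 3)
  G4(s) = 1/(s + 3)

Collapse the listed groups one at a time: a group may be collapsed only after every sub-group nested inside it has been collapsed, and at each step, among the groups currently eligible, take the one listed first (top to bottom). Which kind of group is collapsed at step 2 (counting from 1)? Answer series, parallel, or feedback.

Step 1. feedback reduction of G2, G3
Step 2. cascade [G2/(1+G2*G3)], G4
Step 3. parallel reduction of G1, ([G2/(1+G2*G3)]*G4)
Step 2: series.

Hence the answer: series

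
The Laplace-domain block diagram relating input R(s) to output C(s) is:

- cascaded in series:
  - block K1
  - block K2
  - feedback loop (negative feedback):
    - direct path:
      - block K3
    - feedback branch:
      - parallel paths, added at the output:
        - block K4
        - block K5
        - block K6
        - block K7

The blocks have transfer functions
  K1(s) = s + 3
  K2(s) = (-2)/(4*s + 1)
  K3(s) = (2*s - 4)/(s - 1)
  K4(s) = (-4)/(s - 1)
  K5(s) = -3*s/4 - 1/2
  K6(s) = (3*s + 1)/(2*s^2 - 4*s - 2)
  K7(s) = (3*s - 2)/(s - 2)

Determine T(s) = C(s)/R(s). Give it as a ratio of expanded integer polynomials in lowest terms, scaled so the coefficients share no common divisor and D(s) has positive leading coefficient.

(1) add K4, K5, K6, K7 (parallel); result (-3*s^5 + 25*s^4 - 65*s^3 + 73*s^2 - 30*s - 32)/(4*s^4 - 20*s^3 + 28*s^2 - 4*s - 8)
(2) close the feedback loop around K3, (K4+K5+K6+K7); result (-4*s^4 + 20*s^3 - 28*s^2 + 4*s + 8)/(3*s^5 - 27*s^4 + 73*s^3 - 81*s^2 + 30*s + 34)
(3) cascade K1, K2, [K3/(1+K3*(K4+K5+K6+K7))]: this yields T(s), and no further normalization is needed

Hence the answer: (8*s^5 - 16*s^4 - 64*s^3 + 160*s^2 - 40*s - 48)/(12*s^6 - 105*s^5 + 265*s^4 - 251*s^3 + 39*s^2 + 166*s + 34)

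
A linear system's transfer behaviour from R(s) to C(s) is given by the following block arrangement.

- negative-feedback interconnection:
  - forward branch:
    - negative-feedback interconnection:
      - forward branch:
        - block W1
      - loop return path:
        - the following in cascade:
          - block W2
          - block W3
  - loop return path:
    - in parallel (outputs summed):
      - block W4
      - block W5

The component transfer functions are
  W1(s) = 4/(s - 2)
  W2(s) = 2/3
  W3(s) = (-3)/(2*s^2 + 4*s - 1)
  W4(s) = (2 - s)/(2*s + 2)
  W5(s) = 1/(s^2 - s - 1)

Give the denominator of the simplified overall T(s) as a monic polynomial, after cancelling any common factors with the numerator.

1. multiply W2, W3 (series); result (-2)/(2*s^2 + 4*s - 1)
2. close the feedback loop around W1, (W2*W3); result (8*s^2 + 16*s - 4)/(2*s^3 - 9*s - 6)
3. reduce the parallel group W4, W5; result (-s^3 + 3*s^2 + s)/(2*s^3 - 4*s - 2)
4. feedback reduction of [W1/(1+W1*(W2*W3))], (W4+W5); result (8*s^5 + 16*s^4 - 20*s^3 - 40*s^2 - 8*s + 4)/(2*s^6 - 4*s^5 - 9*s^4 + 22*s^3 + 20*s^2 + 19*s + 6)
Step 4 gives the fully reduced T(s), with no common factor left to cancel. The denominator's leading coefficient is 2, so divide each of its coefficients by 2 to get the monic form.

Answer: s^6 - 2*s^5 - 9*s^4/2 + 11*s^3 + 10*s^2 + 19*s/2 + 3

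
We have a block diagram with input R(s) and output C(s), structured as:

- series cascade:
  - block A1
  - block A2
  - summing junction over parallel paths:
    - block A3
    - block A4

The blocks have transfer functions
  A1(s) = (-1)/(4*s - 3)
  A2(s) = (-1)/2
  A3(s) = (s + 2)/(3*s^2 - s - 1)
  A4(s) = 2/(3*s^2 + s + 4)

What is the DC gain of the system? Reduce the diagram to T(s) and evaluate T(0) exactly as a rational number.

[1] combine A3, A4 in parallel; result (3*s^3 + 13*s^2 + 4*s + 6)/(9*s^4 + 8*s^2 - 5*s - 4)
[2] cascade A1, A2, (A3+A4); result (3*s^3 + 13*s^2 + 4*s + 6)/(72*s^5 - 54*s^4 + 64*s^3 - 88*s^2 - 2*s + 24)
Step 2 gives the overall T(s). Then T(0) = 6/24 = 1/4.

Hence the answer: 1/4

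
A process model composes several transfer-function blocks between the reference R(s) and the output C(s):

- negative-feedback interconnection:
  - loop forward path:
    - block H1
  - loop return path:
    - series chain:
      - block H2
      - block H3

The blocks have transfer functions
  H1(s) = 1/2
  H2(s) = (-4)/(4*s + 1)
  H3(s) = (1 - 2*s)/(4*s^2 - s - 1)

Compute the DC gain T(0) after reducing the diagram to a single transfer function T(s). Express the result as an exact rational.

Step 1: multiply H2, H3 (series) -> (8*s - 4)/(16*s^3 - 5*s - 1)
Step 2: collapse the loop (H1 forward, (H2*H3) return) -> (16*s^3 - 5*s - 1)/(32*s^3 - 2*s - 6)
DC gain: substitute s = 0 into T(s) from step 2: T(0) = -1/(-6) = 1/6.

Therefore the answer is 1/6.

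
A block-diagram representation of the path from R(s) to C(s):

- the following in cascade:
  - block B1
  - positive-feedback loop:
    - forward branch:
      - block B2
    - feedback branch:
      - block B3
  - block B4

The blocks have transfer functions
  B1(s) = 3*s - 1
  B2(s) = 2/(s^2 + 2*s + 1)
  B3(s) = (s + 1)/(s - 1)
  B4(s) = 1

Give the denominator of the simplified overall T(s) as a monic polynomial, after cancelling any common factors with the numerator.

[1] close the feedback loop around B2, B3 gives (2*s - 2)/(s^3 + s^2 - 3*s - 3)
[2] reduce the series chain B1, [B2/(1-B2*B3)], B4 gives (6*s^2 - 8*s + 2)/(s^3 + s^2 - 3*s - 3)
Step 2 gives the fully reduced T(s), with no common factor left to cancel. The denominator is already monic (leading coefficient 1).

Answer: s^3 + s^2 - 3*s - 3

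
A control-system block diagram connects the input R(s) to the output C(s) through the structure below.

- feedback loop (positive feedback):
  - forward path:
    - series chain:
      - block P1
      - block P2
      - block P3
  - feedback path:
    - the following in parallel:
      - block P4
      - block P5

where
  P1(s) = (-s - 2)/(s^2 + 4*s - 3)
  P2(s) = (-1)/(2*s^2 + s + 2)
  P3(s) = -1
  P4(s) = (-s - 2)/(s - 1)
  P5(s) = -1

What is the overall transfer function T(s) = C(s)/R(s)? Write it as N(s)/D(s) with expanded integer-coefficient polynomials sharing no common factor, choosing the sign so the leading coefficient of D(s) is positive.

Step 1 - cascade P1, P2, P3, giving (-s - 2)/(2*s^4 + 9*s^3 + 5*s - 6)
Step 2 - add P4, P5 (parallel), giving (-2*s - 1)/(s - 1)
Step 3 - apply the feedback formula to (P1*P2*P3), (P4+P5) - this is the overall T(s), already in the required normalized form

Answer: (-s^2 - s + 2)/(2*s^5 + 7*s^4 - 9*s^3 + 3*s^2 - 16*s + 4)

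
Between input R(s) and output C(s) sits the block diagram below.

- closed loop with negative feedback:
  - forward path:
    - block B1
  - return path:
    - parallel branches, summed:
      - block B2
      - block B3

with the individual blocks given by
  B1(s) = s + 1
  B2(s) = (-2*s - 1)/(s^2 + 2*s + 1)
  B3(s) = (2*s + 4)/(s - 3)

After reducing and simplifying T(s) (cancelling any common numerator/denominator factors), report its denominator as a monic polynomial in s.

Step 1: parallel reduction of B2, B3, giving (2*s^3 + 6*s^2 + 15*s + 7)/(s^3 - s^2 - 5*s - 3)
Step 2: reduce the feedback loop with forward B1 and return (B2+B3), giving (s^3 - s^2 - 5*s - 3)/(2*s^3 + 7*s^2 + 13*s + 4)
The result of step 2 is T(s) in lowest terms. Its denominator has leading coefficient 2; dividing the denominator through by 2 makes it monic.

Therefore the answer is s^3 + 7*s^2/2 + 13*s/2 + 2.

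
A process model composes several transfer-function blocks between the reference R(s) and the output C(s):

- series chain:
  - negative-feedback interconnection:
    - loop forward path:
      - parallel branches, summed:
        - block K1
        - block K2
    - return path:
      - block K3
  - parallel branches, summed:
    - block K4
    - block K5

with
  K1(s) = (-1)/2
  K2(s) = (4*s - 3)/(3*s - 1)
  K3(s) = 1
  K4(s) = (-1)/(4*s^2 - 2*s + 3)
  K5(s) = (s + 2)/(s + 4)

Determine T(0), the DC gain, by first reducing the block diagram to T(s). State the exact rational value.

Step 1 - combine K1, K2 in parallel gives (5*s - 5)/(6*s - 2)
Step 2 - apply the feedback formula to (K1+K2), K3 gives (5*s - 5)/(11*s - 7)
Step 3 - reduce the parallel group K4, K5 gives (4*s^3 + 6*s^2 - 2*s + 2)/(4*s^3 + 14*s^2 - 5*s + 12)
Step 4 - multiply [(K1+K2)/(1+(K1+K2)*K3)], (K4+K5) (series) gives (20*s^4 + 10*s^3 - 40*s^2 + 20*s - 10)/(44*s^4 + 126*s^3 - 153*s^2 + 167*s - 84)
Step 4 gives the overall T(s). Then T(0) = -10/(-84) = 5/42.

Hence the answer: 5/42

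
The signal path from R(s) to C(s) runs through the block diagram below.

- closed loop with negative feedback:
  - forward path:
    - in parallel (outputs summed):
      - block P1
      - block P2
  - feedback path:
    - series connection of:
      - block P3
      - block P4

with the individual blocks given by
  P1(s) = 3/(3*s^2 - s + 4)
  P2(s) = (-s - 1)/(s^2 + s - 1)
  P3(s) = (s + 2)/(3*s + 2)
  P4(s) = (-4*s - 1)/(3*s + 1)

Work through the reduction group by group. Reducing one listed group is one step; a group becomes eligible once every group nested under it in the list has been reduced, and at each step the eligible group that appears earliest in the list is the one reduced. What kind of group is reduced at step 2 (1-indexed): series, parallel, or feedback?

Answer: series

Working:
Step 1 - reduce the parallel group P1, P2
Step 2 - reduce the series chain P3, P4
Step 3 - feedback reduction of (P1+P2), (P3*P4)
The group at step 2 is a series group.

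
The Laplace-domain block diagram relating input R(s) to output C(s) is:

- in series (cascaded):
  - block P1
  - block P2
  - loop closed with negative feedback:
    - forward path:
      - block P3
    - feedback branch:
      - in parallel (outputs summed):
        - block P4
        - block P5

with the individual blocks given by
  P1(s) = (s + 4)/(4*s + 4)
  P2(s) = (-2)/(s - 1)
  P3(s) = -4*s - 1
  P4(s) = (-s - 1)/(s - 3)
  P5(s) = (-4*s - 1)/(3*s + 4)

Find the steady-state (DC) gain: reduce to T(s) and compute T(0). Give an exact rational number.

Step 1: combine P4, P5 in parallel gives (-7*s^2 + 4*s - 1)/(3*s^2 - 5*s - 12)
Step 2: close the feedback loop around P3, (P4+P5) gives (-12*s^3 + 17*s^2 + 53*s + 12)/(28*s^3 - 6*s^2 - 5*s - 11)
Step 3: combine P1, P2, [P3/(1+P3*(P4+P5))] in series gives (12*s^4 + 31*s^3 - 121*s^2 - 224*s - 48)/(56*s^5 - 12*s^4 - 66*s^3 - 10*s^2 + 10*s + 22)
The step-3 result is T(s). Setting s = 0: T(0) = -48/22 = -24/11.

Answer: -24/11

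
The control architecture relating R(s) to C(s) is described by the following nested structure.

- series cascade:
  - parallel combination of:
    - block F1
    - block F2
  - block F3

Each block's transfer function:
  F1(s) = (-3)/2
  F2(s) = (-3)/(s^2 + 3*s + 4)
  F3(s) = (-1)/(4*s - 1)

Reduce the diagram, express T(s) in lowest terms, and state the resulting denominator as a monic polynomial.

Answer: s^3 + 11*s^2/4 + 13*s/4 - 1

Working:
Step 1: add F1, F2 (parallel) -> (-3*s^2 - 9*s - 18)/(2*s^2 + 6*s + 8)
Step 2: reduce the series chain (F1+F2), F3 -> (3*s^2 + 9*s + 18)/(8*s^3 + 22*s^2 + 26*s - 8)
No further cancellation is possible in the step-2 result, so that is T(s). Its denominator becomes monic after dividing by the leading coefficient 8.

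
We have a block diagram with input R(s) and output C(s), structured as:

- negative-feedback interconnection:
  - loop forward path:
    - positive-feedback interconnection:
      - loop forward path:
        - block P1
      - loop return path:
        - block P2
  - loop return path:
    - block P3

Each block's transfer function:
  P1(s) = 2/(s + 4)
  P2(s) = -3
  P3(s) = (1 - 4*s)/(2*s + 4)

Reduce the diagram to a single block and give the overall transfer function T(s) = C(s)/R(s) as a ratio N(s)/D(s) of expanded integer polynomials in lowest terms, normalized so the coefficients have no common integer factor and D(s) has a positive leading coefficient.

Answer: (2*s + 4)/(s^2 + 8*s + 21)

Working:
[1] collapse the loop (P1 forward, P2 return) gives 2/(s + 10)
[2] collapse the loop ([P1/(1-P1*P2)] forward, P3 return), which is the overall transfer function T(s) = C(s)/R(s) in lowest terms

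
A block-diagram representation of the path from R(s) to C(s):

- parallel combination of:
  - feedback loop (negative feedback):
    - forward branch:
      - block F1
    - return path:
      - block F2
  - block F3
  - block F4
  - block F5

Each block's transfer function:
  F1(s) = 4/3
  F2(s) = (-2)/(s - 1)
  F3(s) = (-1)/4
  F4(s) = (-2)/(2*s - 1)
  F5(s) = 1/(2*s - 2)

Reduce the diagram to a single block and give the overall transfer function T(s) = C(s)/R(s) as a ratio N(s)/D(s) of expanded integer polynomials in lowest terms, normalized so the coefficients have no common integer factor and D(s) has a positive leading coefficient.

The answer is (26*s^3 - 61*s^2 + 90*s - 71)/(24*s^3 - 124*s^2 + 144*s - 44).

Reasoning:
Step 1 - collapse the loop (F1 forward, F2 return): (4*s - 4)/(3*s - 11)
Step 2 - add [F1/(1+F1*F2)], F3, F4, F5 (parallel), giving the overall T(s)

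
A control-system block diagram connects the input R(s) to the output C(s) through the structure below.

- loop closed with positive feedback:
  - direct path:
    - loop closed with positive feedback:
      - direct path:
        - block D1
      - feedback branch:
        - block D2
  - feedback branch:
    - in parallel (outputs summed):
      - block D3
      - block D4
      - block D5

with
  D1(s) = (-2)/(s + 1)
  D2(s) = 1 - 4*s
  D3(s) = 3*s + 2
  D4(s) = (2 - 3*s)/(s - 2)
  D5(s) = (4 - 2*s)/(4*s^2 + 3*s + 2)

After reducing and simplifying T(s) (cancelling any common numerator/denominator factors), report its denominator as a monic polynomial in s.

Step 1: reduce the feedback loop with forward D1 and return D2 = 2/(7*s - 3)
Step 2: parallel reduction of D3, D4, D5 = (12*s^4 - 19*s^3 - 25*s^2 - 12*s - 12)/(4*s^3 - 5*s^2 - 4*s - 4)
Step 3: reduce the feedback loop with forward [D1/(1-D1*D2)] and return (D3+D4+D5) = (8*s^3 - 10*s^2 - 8*s - 8)/(4*s^4 - 9*s^3 + 37*s^2 + 8*s + 36)
The result of step 3 is T(s) in lowest terms. Its denominator has leading coefficient 4; dividing the denominator through by 4 makes it monic.

Final answer: s^4 - 9*s^3/4 + 37*s^2/4 + 2*s + 9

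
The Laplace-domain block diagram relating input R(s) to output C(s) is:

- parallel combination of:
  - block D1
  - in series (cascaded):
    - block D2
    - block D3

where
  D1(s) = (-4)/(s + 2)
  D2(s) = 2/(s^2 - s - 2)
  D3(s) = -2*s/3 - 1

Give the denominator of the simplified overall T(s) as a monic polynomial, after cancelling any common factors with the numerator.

First reduce the diagram to T(s).

1. series reduction of D2, D3 gives (-4*s - 6)/(3*s^2 - 3*s - 6)
2. sum the parallel branches D1, (D2*D3) gives (-16*s^2 - 2*s + 12)/(3*s^3 + 3*s^2 - 12*s - 12)
T(s) is the step-2 result (common factors already cancelled). Leading coefficient of the denominator: 3. Divide through by 3 for the monic polynomial.

Answer: s^3 + s^2 - 4*s - 4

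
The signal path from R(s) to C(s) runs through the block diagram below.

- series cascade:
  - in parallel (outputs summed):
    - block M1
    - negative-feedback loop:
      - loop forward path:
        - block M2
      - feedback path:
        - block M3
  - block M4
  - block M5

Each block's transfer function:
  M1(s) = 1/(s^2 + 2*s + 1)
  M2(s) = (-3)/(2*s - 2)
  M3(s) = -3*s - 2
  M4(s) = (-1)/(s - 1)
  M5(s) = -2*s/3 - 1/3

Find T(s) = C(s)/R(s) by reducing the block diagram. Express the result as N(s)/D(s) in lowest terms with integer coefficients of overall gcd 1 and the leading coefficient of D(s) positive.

The answer is (-6*s^3 + 7*s^2 + 7*s + 1)/(33*s^4 + 45*s^3 - 21*s^2 - 45*s - 12).

Reasoning:
Step 1. collapse the loop (M2 forward, M3 return) = (-3)/(11*s + 4)
Step 2. sum the parallel branches M1, [M2/(1+M2*M3)] = (-3*s^2 + 5*s + 1)/(11*s^3 + 26*s^2 + 19*s + 4)
Step 3. cascade (M1+[M2/(1+M2*M3)]), M4, M5 - this is the overall T(s), already in the required normalized form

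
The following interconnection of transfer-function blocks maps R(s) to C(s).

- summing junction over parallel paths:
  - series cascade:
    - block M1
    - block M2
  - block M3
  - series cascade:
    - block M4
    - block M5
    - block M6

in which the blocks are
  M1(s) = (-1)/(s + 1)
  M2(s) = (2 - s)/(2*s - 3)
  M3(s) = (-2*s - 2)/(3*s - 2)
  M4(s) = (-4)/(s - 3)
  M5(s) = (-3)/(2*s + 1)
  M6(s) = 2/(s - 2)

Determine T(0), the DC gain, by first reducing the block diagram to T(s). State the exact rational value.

Reducing step by step:

Step 1 - reduce the series chain M1, M2 = (s - 2)/(2*s^2 - s - 3)
Step 2 - cascade M4, M5, M6 = 24/(2*s^3 - 9*s^2 + 7*s + 6)
Step 3 - combine (M1*M2), M3, (M4*M5*M6) in parallel = (-8*s^6 + 38*s^5 - 37*s^4 + 147*s^3 - 252*s^2 - 98*s + 204)/(12*s^6 - 68*s^5 + 91*s^4 + 62*s^3 - 145*s^2 + 36)
Step 3 gives the overall T(s). Then T(0) = 204/36 = 17/3.

Answer: 17/3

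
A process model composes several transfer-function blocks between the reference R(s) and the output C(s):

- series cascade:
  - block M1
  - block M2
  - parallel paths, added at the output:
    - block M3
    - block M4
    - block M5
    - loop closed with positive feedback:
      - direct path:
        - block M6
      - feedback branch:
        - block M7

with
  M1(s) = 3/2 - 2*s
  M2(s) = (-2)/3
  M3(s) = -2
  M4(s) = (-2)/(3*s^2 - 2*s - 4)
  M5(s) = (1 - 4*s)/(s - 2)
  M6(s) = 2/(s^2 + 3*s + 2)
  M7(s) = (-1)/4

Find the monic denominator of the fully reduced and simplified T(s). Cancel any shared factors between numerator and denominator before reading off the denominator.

Reducing step by step:

1. apply the feedback formula to M6, M7 gives 4/(2*s^2 + 6*s + 5)
2. add M3, M4, M5, [M6/(1-M6*M7)] (parallel) gives (-36*s^5 - 54*s^4 + 108*s^3 + 143*s^2 - 36*s - 48)/(6*s^5 + 2*s^4 - 33*s^3 - 24*s^2 + 48*s + 40)
3. cascade M1, M2, (M3+M4+M5+[M6/(1-M6*M7)]) gives (-144*s^6 - 108*s^5 + 594*s^4 + 248*s^3 - 573*s^2 - 84*s + 144)/(18*s^5 + 6*s^4 - 99*s^3 - 72*s^2 + 144*s + 120)
No further cancellation is possible in the step-3 result, so that is T(s). Its denominator becomes monic after dividing by the leading coefficient 18.

Answer: s^5 + s^4/3 - 11*s^3/2 - 4*s^2 + 8*s + 20/3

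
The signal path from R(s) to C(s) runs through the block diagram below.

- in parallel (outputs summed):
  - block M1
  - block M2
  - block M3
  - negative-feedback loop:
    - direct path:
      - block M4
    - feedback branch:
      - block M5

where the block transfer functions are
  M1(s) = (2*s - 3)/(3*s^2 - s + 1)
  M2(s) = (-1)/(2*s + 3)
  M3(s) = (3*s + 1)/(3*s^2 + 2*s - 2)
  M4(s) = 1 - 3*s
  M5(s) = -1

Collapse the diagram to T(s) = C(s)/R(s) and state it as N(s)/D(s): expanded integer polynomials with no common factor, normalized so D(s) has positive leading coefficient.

Step 1. apply the feedback formula to M4, M5 = (1 - 3*s)/(3*s)
Step 2. parallel reduction of M1, M2, M3, [M4/(1+M4*M5)], which is the overall transfer function T(s) = C(s)/R(s) in lowest terms

Therefore the answer is (-54*s^6 - 18*s^5 + 132*s^4 - 58*s^3 - 73*s^2 + 95*s - 6)/(54*s^6 + 99*s^5 - 3*s^4 - 21*s^3 + 24*s^2 - 18*s).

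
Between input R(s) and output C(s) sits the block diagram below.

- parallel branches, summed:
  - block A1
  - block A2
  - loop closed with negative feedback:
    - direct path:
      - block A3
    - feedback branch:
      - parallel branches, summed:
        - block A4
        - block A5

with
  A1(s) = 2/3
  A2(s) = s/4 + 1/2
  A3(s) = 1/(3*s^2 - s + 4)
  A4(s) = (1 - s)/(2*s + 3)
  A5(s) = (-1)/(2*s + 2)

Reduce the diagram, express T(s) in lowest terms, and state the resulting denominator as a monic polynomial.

[1] combine A4, A5 in parallel: (-2*s^2 - 2*s - 1)/(4*s^2 + 10*s + 6)
[2] reduce the feedback loop with forward A3 and return (A4+A5): (4*s^2 + 10*s + 6)/(12*s^4 + 26*s^3 + 22*s^2 + 32*s + 23)
[3] add A1, A2, [A3/(1+A3*(A4+A5))] (parallel): (36*s^5 + 246*s^4 + 430*s^3 + 452*s^2 + 637*s + 394)/(144*s^4 + 312*s^3 + 264*s^2 + 384*s + 276)
The result of step 3 is T(s) in lowest terms. Its denominator has leading coefficient 144; dividing the denominator through by 144 makes it monic.

Hence the answer: s^4 + 13*s^3/6 + 11*s^2/6 + 8*s/3 + 23/12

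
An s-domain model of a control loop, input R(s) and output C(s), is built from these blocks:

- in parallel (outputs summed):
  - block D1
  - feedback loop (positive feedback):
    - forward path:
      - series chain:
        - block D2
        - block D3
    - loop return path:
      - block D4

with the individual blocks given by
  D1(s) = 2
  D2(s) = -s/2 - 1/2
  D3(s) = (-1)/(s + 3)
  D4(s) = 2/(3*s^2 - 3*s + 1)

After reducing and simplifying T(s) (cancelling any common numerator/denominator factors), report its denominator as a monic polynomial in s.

First reduce the diagram to T(s).

Step 1 - combine D2, D3 in series: (s + 1)/(2*s + 6)
Step 2 - apply the feedback formula to (D2*D3), D4: (3*s^3 - 2*s + 1)/(6*s^3 + 12*s^2 - 18*s + 4)
Step 3 - combine D1, [(D2*D3)/(1-(D2*D3)*D4)] in parallel: (15*s^3 + 24*s^2 - 38*s + 9)/(6*s^3 + 12*s^2 - 18*s + 4)
That last expression is T(s), already simplified. Scaling its denominator by 1/6 (the reciprocal of the leading coefficient) yields the monic denominator.

Answer: s^3 + 2*s^2 - 3*s + 2/3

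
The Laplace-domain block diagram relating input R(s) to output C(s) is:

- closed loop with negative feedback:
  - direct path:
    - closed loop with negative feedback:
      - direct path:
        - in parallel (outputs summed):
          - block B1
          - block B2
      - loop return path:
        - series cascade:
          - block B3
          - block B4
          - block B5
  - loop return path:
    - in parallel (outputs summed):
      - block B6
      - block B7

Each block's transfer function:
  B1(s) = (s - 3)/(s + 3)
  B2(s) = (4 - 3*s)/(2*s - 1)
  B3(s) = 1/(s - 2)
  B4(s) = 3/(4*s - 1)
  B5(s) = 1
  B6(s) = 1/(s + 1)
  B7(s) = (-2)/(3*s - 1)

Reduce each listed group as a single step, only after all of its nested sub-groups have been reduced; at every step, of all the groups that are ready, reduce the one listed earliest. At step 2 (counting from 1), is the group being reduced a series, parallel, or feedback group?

[1] sum the parallel branches B1, B2
[2] multiply B3, B4, B5 (series)
[3] close the feedback loop around (B1+B2), (B3*B4*B5)
[4] sum the parallel branches B6, B7
[5] close the feedback loop around [(B1+B2)/(1+(B1+B2)*(B3*B4*B5))], (B6+B7)
Step 2 collapses a series group.

Hence the answer: series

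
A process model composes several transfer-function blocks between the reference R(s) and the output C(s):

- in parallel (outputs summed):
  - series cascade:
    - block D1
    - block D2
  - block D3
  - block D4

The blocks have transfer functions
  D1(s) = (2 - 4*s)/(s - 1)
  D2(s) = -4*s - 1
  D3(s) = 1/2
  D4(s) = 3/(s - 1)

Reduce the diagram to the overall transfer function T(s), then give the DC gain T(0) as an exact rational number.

The answer is -1/2.

Reasoning:
Step 1 - multiply D1, D2 (series) -> (16*s^2 - 4*s - 2)/(s - 1)
Step 2 - parallel reduction of (D1*D2), D3, D4 -> (32*s^2 - 7*s + 1)/(2*s - 2)
DC gain: substitute s = 0 into T(s) from step 2: T(0) = 1/(-2) = -1/2.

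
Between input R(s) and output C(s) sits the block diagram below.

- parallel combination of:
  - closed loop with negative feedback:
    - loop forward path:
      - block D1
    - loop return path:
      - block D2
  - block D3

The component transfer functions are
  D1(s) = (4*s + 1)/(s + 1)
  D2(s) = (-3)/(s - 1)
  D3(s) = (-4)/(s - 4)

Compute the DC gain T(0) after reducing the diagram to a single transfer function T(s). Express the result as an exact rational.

Answer: 5/4

Working:
(1) close the feedback loop around D1, D2: (4*s^2 - 3*s - 1)/(s^2 - 12*s - 4)
(2) sum the parallel branches [D1/(1+D1*D2)], D3: (4*s^3 - 23*s^2 + 59*s + 20)/(s^3 - 16*s^2 + 44*s + 16)
Evaluating the step-2 result (the overall T(s)) at s = 0 gives T(0) = 20/16 = 5/4.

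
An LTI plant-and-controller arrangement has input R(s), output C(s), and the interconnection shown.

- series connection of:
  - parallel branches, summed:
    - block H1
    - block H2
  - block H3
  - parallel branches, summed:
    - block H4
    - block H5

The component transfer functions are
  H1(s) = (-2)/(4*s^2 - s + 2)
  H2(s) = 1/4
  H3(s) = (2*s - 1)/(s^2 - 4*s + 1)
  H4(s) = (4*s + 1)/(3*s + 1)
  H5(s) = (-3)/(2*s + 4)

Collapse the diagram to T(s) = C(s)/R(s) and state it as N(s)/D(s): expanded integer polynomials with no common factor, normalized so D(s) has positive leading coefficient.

(1) reduce the parallel group H1, H2 gives (4*s^2 - s - 6)/(16*s^2 - 4*s + 8)
(2) parallel reduction of H4, H5 gives (8*s^2 + 9*s + 1)/(6*s^2 + 14*s + 4)
(3) combine (H1+H2), H3, (H4+H5) in series - this is the overall T(s), already in the required normalized form

Therefore the answer is (64*s^5 + 24*s^4 - 134*s^3 - 57*s^2 + 43*s + 6)/(96*s^6 - 184*s^5 - 648*s^4 + 72*s^3 - 296*s^2 - 32*s + 32).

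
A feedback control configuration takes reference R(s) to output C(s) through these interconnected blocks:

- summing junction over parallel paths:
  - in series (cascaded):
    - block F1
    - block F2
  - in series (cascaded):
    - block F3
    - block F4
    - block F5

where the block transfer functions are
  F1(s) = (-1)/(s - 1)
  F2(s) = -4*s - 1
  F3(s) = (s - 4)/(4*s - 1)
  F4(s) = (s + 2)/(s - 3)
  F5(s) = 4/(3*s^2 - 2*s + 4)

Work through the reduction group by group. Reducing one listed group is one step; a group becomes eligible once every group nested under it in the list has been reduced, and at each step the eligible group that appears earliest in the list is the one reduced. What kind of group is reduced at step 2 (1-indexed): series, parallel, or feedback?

Step 1: series reduction of F1, F2
Step 2: reduce the series chain F3, F4, F5
Step 3: reduce the parallel group (F1*F2), (F3*F4*F5)
Step 2 collapses a series group.

Final answer: series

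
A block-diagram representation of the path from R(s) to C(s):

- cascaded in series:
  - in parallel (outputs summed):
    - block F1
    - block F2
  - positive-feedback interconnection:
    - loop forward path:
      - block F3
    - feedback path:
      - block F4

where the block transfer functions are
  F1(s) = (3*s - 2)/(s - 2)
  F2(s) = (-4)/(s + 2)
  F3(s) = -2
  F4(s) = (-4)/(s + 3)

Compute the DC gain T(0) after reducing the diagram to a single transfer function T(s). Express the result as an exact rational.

The answer is -6/5.

Reasoning:
Step 1 - reduce the parallel group F1, F2, giving (3*s^2 + 4)/(s^2 - 4)
Step 2 - reduce the feedback loop with forward F3 and return F4, giving (-2*s - 6)/(s - 5)
Step 3 - reduce the series chain (F1+F2), [F3/(1-F3*F4)], giving (-6*s^3 - 18*s^2 - 8*s - 24)/(s^3 - 5*s^2 - 4*s + 20)
That last expression is T(s); at s = 0 only the constant terms survive, so T(0) = -24/20 = -6/5.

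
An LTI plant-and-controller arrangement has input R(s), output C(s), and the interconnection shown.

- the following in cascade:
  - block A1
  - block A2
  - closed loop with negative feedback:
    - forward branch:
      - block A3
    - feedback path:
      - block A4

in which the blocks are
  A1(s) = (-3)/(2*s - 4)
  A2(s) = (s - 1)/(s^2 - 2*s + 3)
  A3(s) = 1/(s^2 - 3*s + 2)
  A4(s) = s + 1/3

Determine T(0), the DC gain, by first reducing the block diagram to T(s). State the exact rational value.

[1] reduce the feedback loop with forward A3 and return A4 gives 3/(3*s^2 - 6*s + 7)
[2] series reduction of A1, A2, [A3/(1+A3*A4)] gives (9 - 9*s)/(6*s^5 - 36*s^4 + 104*s^3 - 176*s^2 + 170*s - 84)
The step-2 result is T(s). Setting s = 0: T(0) = 9/(-84) = -3/28.

Hence the answer: -3/28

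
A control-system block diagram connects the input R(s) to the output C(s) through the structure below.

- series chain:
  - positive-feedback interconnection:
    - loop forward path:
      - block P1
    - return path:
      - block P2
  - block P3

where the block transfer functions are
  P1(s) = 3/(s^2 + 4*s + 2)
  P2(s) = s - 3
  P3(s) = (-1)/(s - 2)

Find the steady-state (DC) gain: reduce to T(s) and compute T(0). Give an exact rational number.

First reduce the diagram to T(s).

[1] feedback reduction of P1, P2 = 3/(s^2 + s + 11)
[2] series reduction of [P1/(1-P1*P2)], P3 = (-3)/(s^3 - s^2 + 9*s - 22)
That last expression is T(s); at s = 0 only the constant terms survive, so T(0) = -3/(-22) = 3/22.

Answer: 3/22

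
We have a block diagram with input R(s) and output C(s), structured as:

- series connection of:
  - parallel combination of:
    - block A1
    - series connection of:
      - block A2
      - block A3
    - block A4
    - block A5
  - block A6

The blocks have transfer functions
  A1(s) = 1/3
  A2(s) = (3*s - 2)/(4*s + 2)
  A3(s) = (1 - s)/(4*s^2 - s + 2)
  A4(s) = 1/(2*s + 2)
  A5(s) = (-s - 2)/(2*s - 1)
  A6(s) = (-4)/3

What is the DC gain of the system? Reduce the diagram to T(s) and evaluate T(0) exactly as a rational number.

(1) combine A2, A3 in series gives (-3*s^2 + 5*s - 2)/(16*s^3 + 4*s^2 + 6*s + 4)
(2) parallel reduction of A1, (A2*A3), A4, A5 gives (-16*s^5 - 102*s^4 - 141*s^3 - 56*s^2 - 92*s - 28)/(96*s^5 + 72*s^4 + 30*s^2 - 6*s - 12)
(3) reduce the series chain (A1+(A2*A3)+A4+A5), A6 gives (32*s^5 + 204*s^4 + 282*s^3 + 112*s^2 + 184*s + 56)/(144*s^5 + 108*s^4 + 45*s^2 - 9*s - 18)
DC gain: substitute s = 0 into T(s) from step 3: T(0) = 56/(-18) = -28/9.

Therefore the answer is -28/9.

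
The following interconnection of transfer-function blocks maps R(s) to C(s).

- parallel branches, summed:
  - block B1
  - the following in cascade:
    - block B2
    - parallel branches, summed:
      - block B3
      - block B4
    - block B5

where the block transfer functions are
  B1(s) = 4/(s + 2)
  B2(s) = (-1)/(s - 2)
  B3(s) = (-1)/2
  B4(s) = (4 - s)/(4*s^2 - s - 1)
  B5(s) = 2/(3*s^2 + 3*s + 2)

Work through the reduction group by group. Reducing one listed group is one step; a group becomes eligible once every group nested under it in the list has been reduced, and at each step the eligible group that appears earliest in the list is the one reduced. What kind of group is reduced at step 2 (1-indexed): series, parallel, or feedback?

Step 1: reduce the parallel group B3, B4
Step 2: cascade B2, (B3+B4), B5
Step 3: sum the parallel branches B1, (B2*(B3+B4)*B5)
The group at step 2 is a series group.

Therefore the answer is series.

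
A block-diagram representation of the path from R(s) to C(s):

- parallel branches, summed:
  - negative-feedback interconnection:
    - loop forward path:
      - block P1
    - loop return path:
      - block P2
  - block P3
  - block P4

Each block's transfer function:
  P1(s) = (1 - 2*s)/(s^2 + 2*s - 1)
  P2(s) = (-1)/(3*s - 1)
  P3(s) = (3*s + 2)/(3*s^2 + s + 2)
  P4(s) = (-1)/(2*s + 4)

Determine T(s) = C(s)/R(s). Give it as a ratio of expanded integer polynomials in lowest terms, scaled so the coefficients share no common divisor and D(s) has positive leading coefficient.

Step 1: reduce the feedback loop with forward P1 and return P2, giving (-6*s^2 + 5*s - 1)/(3*s^3 + 5*s^2 - 3*s)
Step 2: reduce the parallel group [P1/(1+P1*P2)], P3, P4, which is the overall transfer function T(s) = C(s)/R(s) in lowest terms

Answer: (-27*s^5 + 6*s^4 + 100*s^3 - 37*s^2 + 14*s - 8)/(18*s^6 + 72*s^5 + 76*s^4 + 22*s^3 + 16*s^2 - 24*s)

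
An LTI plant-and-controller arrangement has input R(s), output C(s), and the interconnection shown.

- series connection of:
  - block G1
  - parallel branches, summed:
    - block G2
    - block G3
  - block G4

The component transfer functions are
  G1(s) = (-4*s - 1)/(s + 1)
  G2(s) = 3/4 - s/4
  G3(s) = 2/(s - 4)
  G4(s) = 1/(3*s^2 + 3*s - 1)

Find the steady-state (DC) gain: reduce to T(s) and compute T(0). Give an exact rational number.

First reduce the diagram to T(s).

(1) parallel reduction of G2, G3 -> (-s^2 + 7*s - 4)/(4*s - 16)
(2) series reduction of G1, (G2+G3), G4 -> (4*s^3 - 27*s^2 + 9*s + 4)/(12*s^4 - 24*s^3 - 88*s^2 - 36*s + 16)
The step-2 result is T(s). Setting s = 0: T(0) = 4/16 = 1/4.

Answer: 1/4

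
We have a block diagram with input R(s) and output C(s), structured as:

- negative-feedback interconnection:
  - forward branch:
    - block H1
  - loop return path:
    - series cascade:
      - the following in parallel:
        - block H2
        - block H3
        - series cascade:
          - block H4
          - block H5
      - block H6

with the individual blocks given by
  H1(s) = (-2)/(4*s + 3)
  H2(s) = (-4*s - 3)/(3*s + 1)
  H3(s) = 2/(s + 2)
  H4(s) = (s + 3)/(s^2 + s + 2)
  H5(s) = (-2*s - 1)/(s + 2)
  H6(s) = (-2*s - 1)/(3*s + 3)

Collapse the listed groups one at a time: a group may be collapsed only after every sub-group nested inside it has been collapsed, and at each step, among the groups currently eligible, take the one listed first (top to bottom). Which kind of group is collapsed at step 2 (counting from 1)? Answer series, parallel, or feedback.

Answer: parallel

Working:
[1] cascade H4, H5
[2] add H2, H3, (H4*H5) (parallel)
[3] cascade (H2+H3+(H4*H5)), H6
[4] collapse the loop (H1 forward, ((H2+H3+(H4*H5))*H6) return)
Step 2 collapses a parallel group.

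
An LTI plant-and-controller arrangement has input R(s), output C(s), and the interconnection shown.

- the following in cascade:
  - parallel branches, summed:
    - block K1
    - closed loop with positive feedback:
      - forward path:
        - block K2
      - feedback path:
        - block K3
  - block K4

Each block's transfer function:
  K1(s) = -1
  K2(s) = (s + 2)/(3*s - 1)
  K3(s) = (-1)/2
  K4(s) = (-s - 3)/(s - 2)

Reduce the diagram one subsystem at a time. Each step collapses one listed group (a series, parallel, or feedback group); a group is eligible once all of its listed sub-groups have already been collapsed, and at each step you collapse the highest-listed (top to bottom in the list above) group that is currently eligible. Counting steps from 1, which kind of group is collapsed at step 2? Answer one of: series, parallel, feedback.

[1] close the feedback loop around K2, K3
[2] combine K1, [K2/(1-K2*K3)] in parallel
[3] reduce the series chain (K1+[K2/(1-K2*K3)]), K4
At step 2 the group reduced is parallel.

Hence the answer: parallel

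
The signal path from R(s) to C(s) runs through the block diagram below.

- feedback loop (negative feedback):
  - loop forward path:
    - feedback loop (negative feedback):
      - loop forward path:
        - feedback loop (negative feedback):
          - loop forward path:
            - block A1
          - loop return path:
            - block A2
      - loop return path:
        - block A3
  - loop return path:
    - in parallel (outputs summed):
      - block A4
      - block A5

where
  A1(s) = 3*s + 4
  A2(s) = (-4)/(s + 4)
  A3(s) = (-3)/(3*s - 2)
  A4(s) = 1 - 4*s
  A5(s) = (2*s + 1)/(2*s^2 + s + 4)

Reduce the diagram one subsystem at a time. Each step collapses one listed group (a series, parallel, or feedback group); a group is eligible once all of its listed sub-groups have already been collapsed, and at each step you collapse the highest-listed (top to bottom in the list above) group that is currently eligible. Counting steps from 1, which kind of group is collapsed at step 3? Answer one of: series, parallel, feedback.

The answer is parallel.

Reasoning:
Step 1. collapse the loop (A1 forward, A2 return)
Step 2. reduce the feedback loop with forward [A1/(1+A1*A2)] and return A3
Step 3. combine A4, A5 in parallel
Step 4. apply the feedback formula to [[A1/(1+A1*A2)]/(1+[A1/(1+A1*A2)]*A3)], (A4+A5)
At step 3 the group reduced is parallel.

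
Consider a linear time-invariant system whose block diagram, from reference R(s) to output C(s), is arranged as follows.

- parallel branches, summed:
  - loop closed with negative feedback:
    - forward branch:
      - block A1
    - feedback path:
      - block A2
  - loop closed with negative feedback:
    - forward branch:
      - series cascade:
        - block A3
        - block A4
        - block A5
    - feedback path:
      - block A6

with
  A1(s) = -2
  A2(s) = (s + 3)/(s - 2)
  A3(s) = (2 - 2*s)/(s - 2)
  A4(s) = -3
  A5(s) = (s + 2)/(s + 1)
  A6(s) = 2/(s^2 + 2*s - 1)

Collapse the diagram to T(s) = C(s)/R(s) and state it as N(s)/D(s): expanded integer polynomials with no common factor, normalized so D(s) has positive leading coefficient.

Step 1 - close the feedback loop around A1, A2 = (2*s - 4)/(s + 8)
Step 2 - multiply A3, A4, A5 (series) = (6*s^2 + 6*s - 12)/(s^2 - s - 2)
Step 3 - collapse the loop ((A3*A4*A5) forward, A6 return) = (6*s^4 + 18*s^3 - 6*s^2 - 30*s + 12)/(s^4 + s^3 + 7*s^2 + 9*s - 22)
Step 4 - reduce the parallel group [A1/(1+A1*A2)], [(A3*A4*A5)/(1+(A3*A4*A5)*A6)], which is the overall transfer function T(s) = C(s)/R(s) in lowest terms

Final answer: (8*s^5 + 64*s^4 + 148*s^3 - 88*s^2 - 308*s + 184)/(s^5 + 9*s^4 + 15*s^3 + 65*s^2 + 50*s - 176)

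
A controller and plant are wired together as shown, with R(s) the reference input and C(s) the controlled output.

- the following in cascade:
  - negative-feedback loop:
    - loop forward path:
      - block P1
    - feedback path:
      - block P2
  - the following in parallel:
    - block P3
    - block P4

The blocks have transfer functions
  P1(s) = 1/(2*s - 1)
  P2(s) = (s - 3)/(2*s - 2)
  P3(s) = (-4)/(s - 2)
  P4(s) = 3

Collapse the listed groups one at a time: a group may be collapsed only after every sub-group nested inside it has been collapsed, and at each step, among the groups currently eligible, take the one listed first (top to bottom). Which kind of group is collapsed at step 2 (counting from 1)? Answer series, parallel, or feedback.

Reducing step by step:

[1] apply the feedback formula to P1, P2
[2] reduce the parallel group P3, P4
[3] reduce the series chain [P1/(1+P1*P2)], (P3+P4)
Step 2: parallel.

Answer: parallel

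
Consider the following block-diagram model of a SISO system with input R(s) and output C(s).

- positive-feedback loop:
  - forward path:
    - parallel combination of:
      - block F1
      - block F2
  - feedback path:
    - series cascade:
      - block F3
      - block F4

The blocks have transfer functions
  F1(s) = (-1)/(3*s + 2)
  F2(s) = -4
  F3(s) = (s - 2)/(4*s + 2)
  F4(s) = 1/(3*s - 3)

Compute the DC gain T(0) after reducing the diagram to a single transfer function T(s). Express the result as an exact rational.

Answer: -9/5

Working:
Step 1. reduce the parallel group F1, F2 gives (-12*s - 9)/(3*s + 2)
Step 2. multiply F3, F4 (series) gives (s - 2)/(12*s^2 - 6*s - 6)
Step 3. reduce the feedback loop with forward (F1+F2) and return (F3*F4) gives (-48*s^3 - 12*s^2 + 42*s + 18)/(12*s^3 + 6*s^2 - 15*s - 10)
That last expression is T(s); at s = 0 only the constant terms survive, so T(0) = 18/(-10) = -9/5.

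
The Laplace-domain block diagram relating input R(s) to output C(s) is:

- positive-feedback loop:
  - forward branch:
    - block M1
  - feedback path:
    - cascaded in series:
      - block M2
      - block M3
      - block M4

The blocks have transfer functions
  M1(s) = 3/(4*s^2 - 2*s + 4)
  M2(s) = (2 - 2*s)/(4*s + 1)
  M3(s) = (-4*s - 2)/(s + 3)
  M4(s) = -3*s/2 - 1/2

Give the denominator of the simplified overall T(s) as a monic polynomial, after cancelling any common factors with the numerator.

Step 1. cascade M2, M3, M4; result (-12*s^3 + 2*s^2 + 8*s + 2)/(4*s^2 + 13*s + 3)
Step 2. collapse the loop (M1 forward, (M2*M3*M4) return); result (12*s^2 + 39*s + 9)/(16*s^4 + 80*s^3 - 4*s^2 + 22*s + 6)
No further cancellation is possible in the step-2 result, so that is T(s). Its denominator becomes monic after dividing by the leading coefficient 16.

Hence the answer: s^4 + 5*s^3 - s^2/4 + 11*s/8 + 3/8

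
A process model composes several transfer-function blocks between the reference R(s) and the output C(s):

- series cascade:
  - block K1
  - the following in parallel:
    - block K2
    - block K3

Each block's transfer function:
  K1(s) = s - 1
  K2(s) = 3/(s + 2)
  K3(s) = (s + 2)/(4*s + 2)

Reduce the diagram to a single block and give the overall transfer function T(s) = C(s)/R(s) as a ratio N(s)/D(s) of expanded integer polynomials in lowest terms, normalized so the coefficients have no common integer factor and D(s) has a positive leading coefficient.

Step 1 - sum the parallel branches K2, K3 = (s^2 + 16*s + 10)/(4*s^2 + 10*s + 4)
Step 2 - combine K1, (K2+K3) in series, which is the overall transfer function T(s) = C(s)/R(s) in lowest terms

Therefore the answer is (s^3 + 15*s^2 - 6*s - 10)/(4*s^2 + 10*s + 4).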